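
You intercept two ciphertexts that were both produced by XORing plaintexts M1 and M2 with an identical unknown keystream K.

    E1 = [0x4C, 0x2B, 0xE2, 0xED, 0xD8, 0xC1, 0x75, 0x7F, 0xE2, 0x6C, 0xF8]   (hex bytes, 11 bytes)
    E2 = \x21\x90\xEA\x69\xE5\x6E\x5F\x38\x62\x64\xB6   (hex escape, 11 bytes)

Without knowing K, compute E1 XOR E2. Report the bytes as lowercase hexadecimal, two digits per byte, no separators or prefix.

6dbb08843daf2a4780084e

E1 ⊕ E2 = (M1 ⊕ K) ⊕ (M2 ⊕ K) = M1 ⊕ M2 — the shared key cancels under XOR.
4c xor 21 = 6d
2b xor 90 = bb
e2 xor ea = 08
ed xor 69 = 84
d8 xor e5 = 3d
c1 xor 6e = af
75 xor 5f = 2a
7f xor 38 = 47
e2 xor 62 = 80
6c xor 64 = 08
f8 xor b6 = 4e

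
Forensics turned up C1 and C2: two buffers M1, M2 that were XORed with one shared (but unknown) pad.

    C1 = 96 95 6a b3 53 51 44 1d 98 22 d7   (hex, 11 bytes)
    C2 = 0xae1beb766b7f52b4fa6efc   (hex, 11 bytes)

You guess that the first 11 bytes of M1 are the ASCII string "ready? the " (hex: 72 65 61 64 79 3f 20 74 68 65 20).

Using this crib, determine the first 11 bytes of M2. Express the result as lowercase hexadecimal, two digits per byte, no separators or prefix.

4aebe0a1411136dd0a290b

First, C1 ⊕ C2 = (M1 ⊕ K) ⊕ (M2 ⊕ K) = M1 ⊕ M2, so the key drops out. Then M2 = (M1 ⊕ M2) ⊕ M1 over the first 11 bytes.
byte 0: (96 ^ ae) ^ 72 = 38 ^ 72 = 4a
byte 1: (95 ^ 1b) ^ 65 = 8e ^ 65 = eb
byte 2: (6a ^ eb) ^ 61 = 81 ^ 61 = e0
byte 3: (b3 ^ 76) ^ 64 = c5 ^ 64 = a1
byte 4: (53 ^ 6b) ^ 79 = 38 ^ 79 = 41
byte 5: (51 ^ 7f) ^ 3f = 2e ^ 3f = 11
byte 6: (44 ^ 52) ^ 20 = 16 ^ 20 = 36
byte 7: (1d ^ b4) ^ 74 = a9 ^ 74 = dd
byte 8: (98 ^ fa) ^ 68 = 62 ^ 68 = 0a
byte 9: (22 ^ 6e) ^ 65 = 4c ^ 65 = 29
byte 10: (d7 ^ fc) ^ 20 = 2b ^ 20 = 0b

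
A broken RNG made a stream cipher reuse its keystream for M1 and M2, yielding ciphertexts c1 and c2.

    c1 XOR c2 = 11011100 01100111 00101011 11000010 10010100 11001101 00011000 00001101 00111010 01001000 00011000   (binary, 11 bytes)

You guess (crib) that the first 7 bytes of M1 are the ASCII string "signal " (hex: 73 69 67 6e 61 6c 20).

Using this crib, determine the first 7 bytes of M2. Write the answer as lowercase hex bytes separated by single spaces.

af 0e 4c ac f5 a1 38

Since c1 ⊕ c2 = M1 ⊕ M2, XORing with the guessed M1 bytes yields the corresponding M2 bytes: M2 = (c1 ⊕ c2) ⊕ M1.
byte 0: dc ^ 73 = af
byte 1: 67 ^ 69 = 0e
byte 2: 2b ^ 67 = 4c
byte 3: c2 ^ 6e = ac
byte 4: 94 ^ 61 = f5
byte 5: cd ^ 6c = a1
byte 6: 18 ^ 20 = 38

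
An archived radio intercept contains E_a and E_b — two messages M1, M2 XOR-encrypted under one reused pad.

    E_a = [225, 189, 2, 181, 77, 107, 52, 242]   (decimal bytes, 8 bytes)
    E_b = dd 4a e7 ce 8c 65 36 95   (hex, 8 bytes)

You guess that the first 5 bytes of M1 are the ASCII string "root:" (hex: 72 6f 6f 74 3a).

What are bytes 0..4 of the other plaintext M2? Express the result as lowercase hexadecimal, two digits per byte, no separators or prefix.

First, E_a ⊕ E_b = (M1 ⊕ K) ⊕ (M2 ⊕ K) = M1 ⊕ M2, so the key drops out. Then M2 = (M1 ⊕ M2) ⊕ M1 over the first 5 bytes.
byte 0: (e1 ^ dd) ^ 72 = 3c ^ 72 = 4e
byte 1: (bd ^ 4a) ^ 6f = f7 ^ 6f = 98
byte 2: (02 ^ e7) ^ 6f = e5 ^ 6f = 8a
byte 3: (b5 ^ ce) ^ 74 = 7b ^ 74 = 0f
byte 4: (4d ^ 8c) ^ 3a = c1 ^ 3a = fb

4e988a0ffb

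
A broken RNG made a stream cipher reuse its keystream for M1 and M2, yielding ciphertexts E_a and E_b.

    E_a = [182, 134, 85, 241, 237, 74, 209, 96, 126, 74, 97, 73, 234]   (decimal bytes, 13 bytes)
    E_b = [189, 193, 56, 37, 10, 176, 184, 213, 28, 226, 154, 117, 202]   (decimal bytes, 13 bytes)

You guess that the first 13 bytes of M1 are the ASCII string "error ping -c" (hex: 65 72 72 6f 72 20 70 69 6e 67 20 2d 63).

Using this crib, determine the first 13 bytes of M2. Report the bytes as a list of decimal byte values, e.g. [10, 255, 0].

[110, 53, 31, 187, 149, 218, 25, 220, 12, 207, 219, 17, 67]

First, E_a ⊕ E_b = (M1 ⊕ K) ⊕ (M2 ⊕ K) = M1 ⊕ M2, so the key drops out. Then M2 = (M1 ⊕ M2) ⊕ M1 over the first 13 bytes.
byte 0: (b6 ^ bd) ^ 65 = 0b ^ 65 = 6e
byte 1: (86 ^ c1) ^ 72 = 47 ^ 72 = 35
byte 2: (55 ^ 38) ^ 72 = 6d ^ 72 = 1f
byte 3: (f1 ^ 25) ^ 6f = d4 ^ 6f = bb
byte 4: (ed ^ 0a) ^ 72 = e7 ^ 72 = 95
byte 5: (4a ^ b0) ^ 20 = fa ^ 20 = da
byte 6: (d1 ^ b8) ^ 70 = 69 ^ 70 = 19
byte 7: (60 ^ d5) ^ 69 = b5 ^ 69 = dc
byte 8: (7e ^ 1c) ^ 6e = 62 ^ 6e = 0c
byte 9: (4a ^ e2) ^ 67 = a8 ^ 67 = cf
byte 10: (61 ^ 9a) ^ 20 = fb ^ 20 = db
byte 11: (49 ^ 75) ^ 2d = 3c ^ 2d = 11
byte 12: (ea ^ ca) ^ 63 = 20 ^ 63 = 43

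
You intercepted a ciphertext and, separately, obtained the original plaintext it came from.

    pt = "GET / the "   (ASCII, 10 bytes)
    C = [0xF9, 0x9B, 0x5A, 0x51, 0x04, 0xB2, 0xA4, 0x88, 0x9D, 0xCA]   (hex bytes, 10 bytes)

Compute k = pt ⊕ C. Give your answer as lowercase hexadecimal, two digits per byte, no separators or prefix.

Since C = pt ⊕ k, XORing both sides with pt gives k = pt ⊕ C.
47 xor f9 = be
45 xor 9b = de
54 xor 5a = 0e
20 xor 51 = 71
2f xor 04 = 2b
20 xor b2 = 92
74 xor a4 = d0
68 xor 88 = e0
65 xor 9d = f8
20 xor ca = ea

bede0e712b92d0e0f8ea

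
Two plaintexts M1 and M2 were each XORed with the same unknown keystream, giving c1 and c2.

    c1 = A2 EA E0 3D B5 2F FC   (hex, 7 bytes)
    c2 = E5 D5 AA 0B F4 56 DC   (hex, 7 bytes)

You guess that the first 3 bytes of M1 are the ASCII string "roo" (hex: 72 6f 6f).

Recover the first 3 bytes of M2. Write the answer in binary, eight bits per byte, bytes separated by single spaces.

00110101 01010000 00100101

First, c1 ⊕ c2 = (M1 ⊕ K) ⊕ (M2 ⊕ K) = M1 ⊕ M2, so the key drops out. Then M2 = (M1 ⊕ M2) ⊕ M1 over the first 3 bytes.
byte 0: (a2 ^ e5) ^ 72 = 47 ^ 72 = 35
byte 1: (ea ^ d5) ^ 6f = 3f ^ 6f = 50
byte 2: (e0 ^ aa) ^ 6f = 4a ^ 6f = 25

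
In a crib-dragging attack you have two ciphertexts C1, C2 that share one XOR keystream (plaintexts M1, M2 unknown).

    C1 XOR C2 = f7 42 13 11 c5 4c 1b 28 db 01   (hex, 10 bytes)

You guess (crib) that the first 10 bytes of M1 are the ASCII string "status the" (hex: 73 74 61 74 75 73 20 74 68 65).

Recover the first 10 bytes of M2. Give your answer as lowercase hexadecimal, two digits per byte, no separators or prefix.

Since C1 ⊕ C2 = M1 ⊕ M2, XORing with the guessed M1 bytes yields the corresponding M2 bytes: M2 = (C1 ⊕ C2) ⊕ M1.
f7 ^ 73 = 84
42 ^ 74 = 36
13 ^ 61 = 72
11 ^ 74 = 65
c5 ^ 75 = b0
4c ^ 73 = 3f
1b ^ 20 = 3b
28 ^ 74 = 5c
db ^ 68 = b3
01 ^ 65 = 64

84367265b03f3b5cb364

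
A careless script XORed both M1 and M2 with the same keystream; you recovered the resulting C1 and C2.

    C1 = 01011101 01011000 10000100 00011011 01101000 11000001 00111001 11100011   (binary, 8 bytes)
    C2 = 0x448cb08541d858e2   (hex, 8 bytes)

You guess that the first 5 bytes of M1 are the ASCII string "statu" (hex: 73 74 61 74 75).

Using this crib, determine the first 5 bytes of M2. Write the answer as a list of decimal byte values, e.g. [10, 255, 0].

[106, 160, 85, 234, 92]

First, C1 ⊕ C2 = (M1 ⊕ K) ⊕ (M2 ⊕ K) = M1 ⊕ M2, so the key drops out. Then M2 = (M1 ⊕ M2) ⊕ M1 over the first 5 bytes.
byte 0: (5d ^ 44) ^ 73 = 19 ^ 73 = 6a
byte 1: (58 ^ 8c) ^ 74 = d4 ^ 74 = a0
byte 2: (84 ^ b0) ^ 61 = 34 ^ 61 = 55
byte 3: (1b ^ 85) ^ 74 = 9e ^ 74 = ea
byte 4: (68 ^ 41) ^ 75 = 29 ^ 75 = 5c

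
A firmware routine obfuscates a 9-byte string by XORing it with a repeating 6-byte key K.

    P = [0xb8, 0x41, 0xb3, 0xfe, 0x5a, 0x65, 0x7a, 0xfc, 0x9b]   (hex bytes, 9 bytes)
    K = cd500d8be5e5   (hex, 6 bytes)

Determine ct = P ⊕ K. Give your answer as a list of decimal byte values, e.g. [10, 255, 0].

[117, 17, 190, 117, 191, 128, 183, 172, 150]

The 6-byte key repeats, so the effective keystream is cd 50 0d 8b e5 e5 cd 50 0d.
byte 0: b8 xor cd = 75
byte 1: 41 xor 50 = 11
byte 2: b3 xor 0d = be
byte 3: fe xor 8b = 75
byte 4: 5a xor e5 = bf
byte 5: 65 xor e5 = 80
byte 6: 7a xor cd = b7
byte 7: fc xor 50 = ac
byte 8: 9b xor 0d = 96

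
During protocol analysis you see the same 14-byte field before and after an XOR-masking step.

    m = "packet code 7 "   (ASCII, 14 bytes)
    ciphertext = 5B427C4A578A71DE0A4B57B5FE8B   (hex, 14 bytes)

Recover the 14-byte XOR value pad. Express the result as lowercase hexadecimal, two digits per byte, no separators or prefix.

2b231f2132fe51bd652f3295c9ab

Since ciphertext = m ⊕ pad, XORing both sides with m gives pad = m ⊕ ciphertext.
byte 0: 70 ^ 5b = 2b
byte 1: 61 ^ 42 = 23
byte 2: 63 ^ 7c = 1f
byte 3: 6b ^ 4a = 21
byte 4: 65 ^ 57 = 32
byte 5: 74 ^ 8a = fe
byte 6: 20 ^ 71 = 51
byte 7: 63 ^ de = bd
byte 8: 6f ^ 0a = 65
byte 9: 64 ^ 4b = 2f
byte 10: 65 ^ 57 = 32
byte 11: 20 ^ b5 = 95
byte 12: 37 ^ fe = c9
byte 13: 20 ^ 8b = ab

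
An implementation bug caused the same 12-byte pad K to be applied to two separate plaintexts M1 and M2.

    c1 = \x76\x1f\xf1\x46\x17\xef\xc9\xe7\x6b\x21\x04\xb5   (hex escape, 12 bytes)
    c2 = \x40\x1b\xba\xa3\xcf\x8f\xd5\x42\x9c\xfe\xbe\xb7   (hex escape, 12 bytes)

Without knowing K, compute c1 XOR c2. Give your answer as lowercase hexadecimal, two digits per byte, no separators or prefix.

c1 ⊕ c2 = (M1 ⊕ K) ⊕ (M2 ⊕ K) = M1 ⊕ M2 — the shared key cancels under XOR.
01110110 XOR 01000000 = 00110110
00011111 XOR 00011011 = 00000100
11110001 XOR 10111010 = 01001011
01000110 XOR 10100011 = 11100101
00010111 XOR 11001111 = 11011000
11101111 XOR 10001111 = 01100000
11001001 XOR 11010101 = 00011100
11100111 XOR 01000010 = 10100101
01101011 XOR 10011100 = 11110111
00100001 XOR 11111110 = 11011111
00000100 XOR 10111110 = 10111010
10110101 XOR 10110111 = 00000010

36044be5d8601ca5f7dfba02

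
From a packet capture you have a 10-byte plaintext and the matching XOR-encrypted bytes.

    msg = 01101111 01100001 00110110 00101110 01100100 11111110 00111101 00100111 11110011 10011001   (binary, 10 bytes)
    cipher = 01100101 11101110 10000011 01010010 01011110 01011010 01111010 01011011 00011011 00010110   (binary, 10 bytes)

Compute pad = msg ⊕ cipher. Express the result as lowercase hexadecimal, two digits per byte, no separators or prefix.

Since cipher = msg ⊕ pad, XORing both sides with msg gives pad = msg ⊕ cipher.
01101111 ^ 01100101 = 00001010
01100001 ^ 11101110 = 10001111
00110110 ^ 10000011 = 10110101
00101110 ^ 01010010 = 01111100
01100100 ^ 01011110 = 00111010
11111110 ^ 01011010 = 10100100
00111101 ^ 01111010 = 01000111
00100111 ^ 01011011 = 01111100
11110011 ^ 00011011 = 11101000
10011001 ^ 00010110 = 10001111

0a8fb57c3aa4477ce88f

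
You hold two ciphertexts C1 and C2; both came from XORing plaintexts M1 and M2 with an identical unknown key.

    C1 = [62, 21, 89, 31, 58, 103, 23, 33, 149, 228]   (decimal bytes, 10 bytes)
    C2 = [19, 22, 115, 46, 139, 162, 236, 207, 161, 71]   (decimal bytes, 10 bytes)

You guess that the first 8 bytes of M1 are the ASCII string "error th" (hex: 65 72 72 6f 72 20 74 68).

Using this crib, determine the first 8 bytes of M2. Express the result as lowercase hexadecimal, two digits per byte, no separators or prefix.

4871585ec3e58f86

First, C1 ⊕ C2 = (M1 ⊕ K) ⊕ (M2 ⊕ K) = M1 ⊕ M2, so the key drops out. Then M2 = (M1 ⊕ M2) ⊕ M1 over the first 8 bytes.
byte 0: (3e xor 13) xor 65 = 2d xor 65 = 48
byte 1: (15 xor 16) xor 72 = 03 xor 72 = 71
byte 2: (59 xor 73) xor 72 = 2a xor 72 = 58
byte 3: (1f xor 2e) xor 6f = 31 xor 6f = 5e
byte 4: (3a xor 8b) xor 72 = b1 xor 72 = c3
byte 5: (67 xor a2) xor 20 = c5 xor 20 = e5
byte 6: (17 xor ec) xor 74 = fb xor 74 = 8f
byte 7: (21 xor cf) xor 68 = ee xor 68 = 86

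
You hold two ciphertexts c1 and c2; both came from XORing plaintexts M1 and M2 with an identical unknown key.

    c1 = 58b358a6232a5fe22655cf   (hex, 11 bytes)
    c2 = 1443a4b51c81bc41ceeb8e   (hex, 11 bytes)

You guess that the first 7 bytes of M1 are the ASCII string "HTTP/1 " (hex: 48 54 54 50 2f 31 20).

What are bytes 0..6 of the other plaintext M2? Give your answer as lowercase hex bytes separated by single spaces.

First, c1 ⊕ c2 = (M1 ⊕ K) ⊕ (M2 ⊕ K) = M1 ⊕ M2, so the key drops out. Then M2 = (M1 ⊕ M2) ⊕ M1 over the first 7 bytes.
byte 0: (58 ^ 14) ^ 48 = 4c ^ 48 = 04
byte 1: (b3 ^ 43) ^ 54 = f0 ^ 54 = a4
byte 2: (58 ^ a4) ^ 54 = fc ^ 54 = a8
byte 3: (a6 ^ b5) ^ 50 = 13 ^ 50 = 43
byte 4: (23 ^ 1c) ^ 2f = 3f ^ 2f = 10
byte 5: (2a ^ 81) ^ 31 = ab ^ 31 = 9a
byte 6: (5f ^ bc) ^ 20 = e3 ^ 20 = c3

04 a4 a8 43 10 9a c3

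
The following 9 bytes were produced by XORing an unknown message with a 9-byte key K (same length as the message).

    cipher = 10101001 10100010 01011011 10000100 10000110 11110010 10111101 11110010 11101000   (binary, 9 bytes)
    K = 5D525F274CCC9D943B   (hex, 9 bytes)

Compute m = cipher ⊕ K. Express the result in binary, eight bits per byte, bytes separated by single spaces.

a9 ^ 5d = f4
a2 ^ 52 = f0
5b ^ 5f = 04
84 ^ 27 = a3
86 ^ 4c = ca
f2 ^ cc = 3e
bd ^ 9d = 20
f2 ^ 94 = 66
e8 ^ 3b = d3

11110100 11110000 00000100 10100011 11001010 00111110 00100000 01100110 11010011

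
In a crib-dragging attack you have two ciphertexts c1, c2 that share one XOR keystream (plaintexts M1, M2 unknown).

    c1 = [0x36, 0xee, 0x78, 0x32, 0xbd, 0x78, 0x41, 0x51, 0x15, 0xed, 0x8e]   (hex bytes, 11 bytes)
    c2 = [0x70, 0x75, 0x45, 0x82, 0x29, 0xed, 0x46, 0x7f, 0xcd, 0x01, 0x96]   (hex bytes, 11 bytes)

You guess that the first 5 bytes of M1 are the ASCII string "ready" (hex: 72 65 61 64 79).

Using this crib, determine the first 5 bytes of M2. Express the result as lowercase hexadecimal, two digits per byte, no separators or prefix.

34fe5cd4ed

First, c1 ⊕ c2 = (M1 ⊕ K) ⊕ (M2 ⊕ K) = M1 ⊕ M2, so the key drops out. Then M2 = (M1 ⊕ M2) ⊕ M1 over the first 5 bytes.
byte 0: (36 ^ 70) ^ 72 = 46 ^ 72 = 34
byte 1: (ee ^ 75) ^ 65 = 9b ^ 65 = fe
byte 2: (78 ^ 45) ^ 61 = 3d ^ 61 = 5c
byte 3: (32 ^ 82) ^ 64 = b0 ^ 64 = d4
byte 4: (bd ^ 29) ^ 79 = 94 ^ 79 = ed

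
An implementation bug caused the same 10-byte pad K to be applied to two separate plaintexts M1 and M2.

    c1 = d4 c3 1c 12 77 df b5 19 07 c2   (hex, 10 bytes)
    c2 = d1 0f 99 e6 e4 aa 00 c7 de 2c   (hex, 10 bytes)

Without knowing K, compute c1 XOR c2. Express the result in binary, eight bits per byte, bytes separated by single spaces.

00000101 11001100 10000101 11110100 10010011 01110101 10110101 11011110 11011001 11101110

c1 ⊕ c2 = (M1 ⊕ K) ⊕ (M2 ⊕ K) = M1 ⊕ M2 — the shared key cancels under XOR.
d4 ^ d1 = 05
c3 ^ 0f = cc
1c ^ 99 = 85
12 ^ e6 = f4
77 ^ e4 = 93
df ^ aa = 75
b5 ^ 00 = b5
19 ^ c7 = de
07 ^ de = d9
c2 ^ 2c = ee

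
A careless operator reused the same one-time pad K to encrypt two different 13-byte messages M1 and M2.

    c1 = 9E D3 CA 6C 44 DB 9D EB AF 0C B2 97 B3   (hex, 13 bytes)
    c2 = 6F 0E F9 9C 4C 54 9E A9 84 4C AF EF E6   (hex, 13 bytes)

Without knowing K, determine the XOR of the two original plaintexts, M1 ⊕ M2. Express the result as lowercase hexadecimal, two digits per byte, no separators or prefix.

f1dd33f0088f03422b401d7855

c1 ⊕ c2 = (M1 ⊕ K) ⊕ (M2 ⊕ K) = M1 ⊕ M2 — the shared key cancels under XOR.
9e ^ 6f = f1
d3 ^ 0e = dd
ca ^ f9 = 33
6c ^ 9c = f0
44 ^ 4c = 08
db ^ 54 = 8f
9d ^ 9e = 03
eb ^ a9 = 42
af ^ 84 = 2b
0c ^ 4c = 40
b2 ^ af = 1d
97 ^ ef = 78
b3 ^ e6 = 55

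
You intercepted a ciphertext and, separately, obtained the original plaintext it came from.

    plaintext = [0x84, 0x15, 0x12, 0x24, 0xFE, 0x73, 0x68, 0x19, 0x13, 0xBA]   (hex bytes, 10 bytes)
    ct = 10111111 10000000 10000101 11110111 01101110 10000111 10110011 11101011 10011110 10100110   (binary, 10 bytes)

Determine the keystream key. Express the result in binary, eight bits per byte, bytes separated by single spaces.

00111011 10010101 10010111 11010011 10010000 11110100 11011011 11110010 10001101 00011100

Since ct = plaintext ⊕ key, XORing both sides with plaintext gives key = plaintext ⊕ ct.
84 ⊕ bf = 3b
15 ⊕ 80 = 95
12 ⊕ 85 = 97
24 ⊕ f7 = d3
fe ⊕ 6e = 90
73 ⊕ 87 = f4
68 ⊕ b3 = db
19 ⊕ eb = f2
13 ⊕ 9e = 8d
ba ⊕ a6 = 1c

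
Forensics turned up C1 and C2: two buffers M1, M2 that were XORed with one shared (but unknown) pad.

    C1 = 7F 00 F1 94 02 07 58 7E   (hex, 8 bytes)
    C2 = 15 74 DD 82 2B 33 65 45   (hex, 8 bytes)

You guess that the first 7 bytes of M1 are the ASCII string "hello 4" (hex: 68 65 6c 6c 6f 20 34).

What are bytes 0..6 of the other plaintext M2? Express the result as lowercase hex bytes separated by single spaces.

02 11 40 7a 46 14 09

First, C1 ⊕ C2 = (M1 ⊕ K) ⊕ (M2 ⊕ K) = M1 ⊕ M2, so the key drops out. Then M2 = (M1 ⊕ M2) ⊕ M1 over the first 7 bytes.
byte 0: (7f ^ 15) ^ 68 = 6a ^ 68 = 02
byte 1: (00 ^ 74) ^ 65 = 74 ^ 65 = 11
byte 2: (f1 ^ dd) ^ 6c = 2c ^ 6c = 40
byte 3: (94 ^ 82) ^ 6c = 16 ^ 6c = 7a
byte 4: (02 ^ 2b) ^ 6f = 29 ^ 6f = 46
byte 5: (07 ^ 33) ^ 20 = 34 ^ 20 = 14
byte 6: (58 ^ 65) ^ 34 = 3d ^ 34 = 09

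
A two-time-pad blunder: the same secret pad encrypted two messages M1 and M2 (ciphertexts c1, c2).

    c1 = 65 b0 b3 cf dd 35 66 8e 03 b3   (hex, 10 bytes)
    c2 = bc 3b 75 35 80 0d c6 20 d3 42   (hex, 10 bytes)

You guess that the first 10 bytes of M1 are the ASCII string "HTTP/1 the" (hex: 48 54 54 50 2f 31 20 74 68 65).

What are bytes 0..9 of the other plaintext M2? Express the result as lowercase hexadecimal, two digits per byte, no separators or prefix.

91df92aa720980dab894

First, c1 ⊕ c2 = (M1 ⊕ K) ⊕ (M2 ⊕ K) = M1 ⊕ M2, so the key drops out. Then M2 = (M1 ⊕ M2) ⊕ M1 over the first 10 bytes.
byte 0: (65 xor bc) xor 48 = d9 xor 48 = 91
byte 1: (b0 xor 3b) xor 54 = 8b xor 54 = df
byte 2: (b3 xor 75) xor 54 = c6 xor 54 = 92
byte 3: (cf xor 35) xor 50 = fa xor 50 = aa
byte 4: (dd xor 80) xor 2f = 5d xor 2f = 72
byte 5: (35 xor 0d) xor 31 = 38 xor 31 = 09
byte 6: (66 xor c6) xor 20 = a0 xor 20 = 80
byte 7: (8e xor 20) xor 74 = ae xor 74 = da
byte 8: (03 xor d3) xor 68 = d0 xor 68 = b8
byte 9: (b3 xor 42) xor 65 = f1 xor 65 = 94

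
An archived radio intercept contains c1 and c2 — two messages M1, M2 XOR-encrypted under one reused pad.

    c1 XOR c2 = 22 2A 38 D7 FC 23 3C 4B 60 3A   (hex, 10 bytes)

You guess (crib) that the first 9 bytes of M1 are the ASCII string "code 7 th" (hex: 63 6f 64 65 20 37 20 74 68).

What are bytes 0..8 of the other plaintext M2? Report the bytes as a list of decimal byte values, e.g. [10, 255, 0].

[65, 69, 92, 178, 220, 20, 28, 63, 8]

Since c1 ⊕ c2 = M1 ⊕ M2, XORing with the guessed M1 bytes yields the corresponding M2 bytes: M2 = (c1 ⊕ c2) ⊕ M1.
22 ^ 63 = 41
2a ^ 6f = 45
38 ^ 64 = 5c
d7 ^ 65 = b2
fc ^ 20 = dc
23 ^ 37 = 14
3c ^ 20 = 1c
4b ^ 74 = 3f
60 ^ 68 = 08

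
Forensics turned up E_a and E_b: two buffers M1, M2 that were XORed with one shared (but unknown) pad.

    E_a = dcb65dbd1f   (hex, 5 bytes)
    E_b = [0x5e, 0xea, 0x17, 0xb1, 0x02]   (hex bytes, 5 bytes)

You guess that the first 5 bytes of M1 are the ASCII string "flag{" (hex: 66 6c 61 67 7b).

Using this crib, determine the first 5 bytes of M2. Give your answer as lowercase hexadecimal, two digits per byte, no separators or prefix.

e4302b6b66

First, E_a ⊕ E_b = (M1 ⊕ K) ⊕ (M2 ⊕ K) = M1 ⊕ M2, so the key drops out. Then M2 = (M1 ⊕ M2) ⊕ M1 over the first 5 bytes.
byte 0: (dc ⊕ 5e) ⊕ 66 = 82 ⊕ 66 = e4
byte 1: (b6 ⊕ ea) ⊕ 6c = 5c ⊕ 6c = 30
byte 2: (5d ⊕ 17) ⊕ 61 = 4a ⊕ 61 = 2b
byte 3: (bd ⊕ b1) ⊕ 67 = 0c ⊕ 67 = 6b
byte 4: (1f ⊕ 02) ⊕ 7b = 1d ⊕ 7b = 66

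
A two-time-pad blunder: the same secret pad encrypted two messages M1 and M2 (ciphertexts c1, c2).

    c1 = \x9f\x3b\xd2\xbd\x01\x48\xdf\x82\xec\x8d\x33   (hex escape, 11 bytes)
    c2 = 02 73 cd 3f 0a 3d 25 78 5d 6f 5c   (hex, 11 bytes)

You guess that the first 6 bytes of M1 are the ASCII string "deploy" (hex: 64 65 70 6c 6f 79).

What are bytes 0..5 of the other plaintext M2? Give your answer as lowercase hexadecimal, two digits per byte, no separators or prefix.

First, c1 ⊕ c2 = (M1 ⊕ K) ⊕ (M2 ⊕ K) = M1 ⊕ M2, so the key drops out. Then M2 = (M1 ⊕ M2) ⊕ M1 over the first 6 bytes.
byte 0: (9f XOR 02) XOR 64 = 9d XOR 64 = f9
byte 1: (3b XOR 73) XOR 65 = 48 XOR 65 = 2d
byte 2: (d2 XOR cd) XOR 70 = 1f XOR 70 = 6f
byte 3: (bd XOR 3f) XOR 6c = 82 XOR 6c = ee
byte 4: (01 XOR 0a) XOR 6f = 0b XOR 6f = 64
byte 5: (48 XOR 3d) XOR 79 = 75 XOR 79 = 0c

f92d6fee640c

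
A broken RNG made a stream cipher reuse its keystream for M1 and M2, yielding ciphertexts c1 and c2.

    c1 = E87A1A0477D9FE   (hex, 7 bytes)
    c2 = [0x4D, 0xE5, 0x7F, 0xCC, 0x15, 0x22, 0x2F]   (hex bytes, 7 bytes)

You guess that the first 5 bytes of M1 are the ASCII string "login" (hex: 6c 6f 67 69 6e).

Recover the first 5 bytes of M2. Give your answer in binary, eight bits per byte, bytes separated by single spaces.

First, c1 ⊕ c2 = (M1 ⊕ K) ⊕ (M2 ⊕ K) = M1 ⊕ M2, so the key drops out. Then M2 = (M1 ⊕ M2) ⊕ M1 over the first 5 bytes.
byte 0: (e8 ⊕ 4d) ⊕ 6c = a5 ⊕ 6c = c9
byte 1: (7a ⊕ e5) ⊕ 6f = 9f ⊕ 6f = f0
byte 2: (1a ⊕ 7f) ⊕ 67 = 65 ⊕ 67 = 02
byte 3: (04 ⊕ cc) ⊕ 69 = c8 ⊕ 69 = a1
byte 4: (77 ⊕ 15) ⊕ 6e = 62 ⊕ 6e = 0c

11001001 11110000 00000010 10100001 00001100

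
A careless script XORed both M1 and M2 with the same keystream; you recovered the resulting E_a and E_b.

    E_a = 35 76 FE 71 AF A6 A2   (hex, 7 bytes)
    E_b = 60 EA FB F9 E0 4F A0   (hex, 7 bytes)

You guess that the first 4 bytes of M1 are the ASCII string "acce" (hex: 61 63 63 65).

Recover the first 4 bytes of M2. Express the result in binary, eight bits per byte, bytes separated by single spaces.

00110100 11111111 01100110 11101101

First, E_a ⊕ E_b = (M1 ⊕ K) ⊕ (M2 ⊕ K) = M1 ⊕ M2, so the key drops out. Then M2 = (M1 ⊕ M2) ⊕ M1 over the first 4 bytes.
byte 0: (35 ⊕ 60) ⊕ 61 = 55 ⊕ 61 = 34
byte 1: (76 ⊕ ea) ⊕ 63 = 9c ⊕ 63 = ff
byte 2: (fe ⊕ fb) ⊕ 63 = 05 ⊕ 63 = 66
byte 3: (71 ⊕ f9) ⊕ 65 = 88 ⊕ 65 = ed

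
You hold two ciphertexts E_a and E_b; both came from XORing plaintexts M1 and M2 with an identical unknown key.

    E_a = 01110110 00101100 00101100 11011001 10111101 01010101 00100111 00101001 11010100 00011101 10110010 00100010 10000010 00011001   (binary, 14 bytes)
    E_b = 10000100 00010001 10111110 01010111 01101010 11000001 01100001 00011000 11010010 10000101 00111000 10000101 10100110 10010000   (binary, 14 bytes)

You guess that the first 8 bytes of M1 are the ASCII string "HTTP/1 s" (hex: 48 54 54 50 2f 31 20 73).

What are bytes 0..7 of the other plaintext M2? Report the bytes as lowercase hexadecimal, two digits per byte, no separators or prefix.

ba69c6def8a56642

First, E_a ⊕ E_b = (M1 ⊕ K) ⊕ (M2 ⊕ K) = M1 ⊕ M2, so the key drops out. Then M2 = (M1 ⊕ M2) ⊕ M1 over the first 8 bytes.
byte 0: (76 XOR 84) XOR 48 = f2 XOR 48 = ba
byte 1: (2c XOR 11) XOR 54 = 3d XOR 54 = 69
byte 2: (2c XOR be) XOR 54 = 92 XOR 54 = c6
byte 3: (d9 XOR 57) XOR 50 = 8e XOR 50 = de
byte 4: (bd XOR 6a) XOR 2f = d7 XOR 2f = f8
byte 5: (55 XOR c1) XOR 31 = 94 XOR 31 = a5
byte 6: (27 XOR 61) XOR 20 = 46 XOR 20 = 66
byte 7: (29 XOR 18) XOR 73 = 31 XOR 73 = 42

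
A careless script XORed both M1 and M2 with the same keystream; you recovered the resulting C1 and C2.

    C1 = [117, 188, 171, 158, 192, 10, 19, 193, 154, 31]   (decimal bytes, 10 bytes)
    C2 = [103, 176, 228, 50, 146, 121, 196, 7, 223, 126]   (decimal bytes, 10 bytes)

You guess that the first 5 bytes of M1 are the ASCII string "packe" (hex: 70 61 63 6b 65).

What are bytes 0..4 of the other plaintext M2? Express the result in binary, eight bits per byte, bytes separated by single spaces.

01100010 01101101 00101100 11000111 00110111

First, C1 ⊕ C2 = (M1 ⊕ K) ⊕ (M2 ⊕ K) = M1 ⊕ M2, so the key drops out. Then M2 = (M1 ⊕ M2) ⊕ M1 over the first 5 bytes.
byte 0: (75 ^ 67) ^ 70 = 12 ^ 70 = 62
byte 1: (bc ^ b0) ^ 61 = 0c ^ 61 = 6d
byte 2: (ab ^ e4) ^ 63 = 4f ^ 63 = 2c
byte 3: (9e ^ 32) ^ 6b = ac ^ 6b = c7
byte 4: (c0 ^ 92) ^ 65 = 52 ^ 65 = 37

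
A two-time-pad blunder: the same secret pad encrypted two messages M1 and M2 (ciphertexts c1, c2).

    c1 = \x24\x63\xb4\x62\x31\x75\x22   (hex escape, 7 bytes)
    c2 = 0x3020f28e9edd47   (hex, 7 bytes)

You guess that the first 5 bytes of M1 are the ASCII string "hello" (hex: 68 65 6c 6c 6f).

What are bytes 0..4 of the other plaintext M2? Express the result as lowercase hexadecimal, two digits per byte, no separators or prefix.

First, c1 ⊕ c2 = (M1 ⊕ K) ⊕ (M2 ⊕ K) = M1 ⊕ M2, so the key drops out. Then M2 = (M1 ⊕ M2) ⊕ M1 over the first 5 bytes.
byte 0: (24 XOR 30) XOR 68 = 14 XOR 68 = 7c
byte 1: (63 XOR 20) XOR 65 = 43 XOR 65 = 26
byte 2: (b4 XOR f2) XOR 6c = 46 XOR 6c = 2a
byte 3: (62 XOR 8e) XOR 6c = ec XOR 6c = 80
byte 4: (31 XOR 9e) XOR 6f = af XOR 6f = c0

7c262a80c0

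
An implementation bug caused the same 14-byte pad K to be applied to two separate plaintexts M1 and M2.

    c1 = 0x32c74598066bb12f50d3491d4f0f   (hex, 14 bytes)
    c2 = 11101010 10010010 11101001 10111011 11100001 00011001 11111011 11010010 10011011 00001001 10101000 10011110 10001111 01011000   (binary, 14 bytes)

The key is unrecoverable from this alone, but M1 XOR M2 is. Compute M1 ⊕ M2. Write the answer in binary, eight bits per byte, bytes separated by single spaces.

c1 ⊕ c2 = (M1 ⊕ K) ⊕ (M2 ⊕ K) = M1 ⊕ M2 — the shared key cancels under XOR.
00110010 ⊕ 11101010 = 11011000
11000111 ⊕ 10010010 = 01010101
01000101 ⊕ 11101001 = 10101100
10011000 ⊕ 10111011 = 00100011
00000110 ⊕ 11100001 = 11100111
01101011 ⊕ 00011001 = 01110010
10110001 ⊕ 11111011 = 01001010
00101111 ⊕ 11010010 = 11111101
01010000 ⊕ 10011011 = 11001011
11010011 ⊕ 00001001 = 11011010
01001001 ⊕ 10101000 = 11100001
00011101 ⊕ 10011110 = 10000011
01001111 ⊕ 10001111 = 11000000
00001111 ⊕ 01011000 = 01010111

11011000 01010101 10101100 00100011 11100111 01110010 01001010 11111101 11001011 11011010 11100001 10000011 11000000 01010111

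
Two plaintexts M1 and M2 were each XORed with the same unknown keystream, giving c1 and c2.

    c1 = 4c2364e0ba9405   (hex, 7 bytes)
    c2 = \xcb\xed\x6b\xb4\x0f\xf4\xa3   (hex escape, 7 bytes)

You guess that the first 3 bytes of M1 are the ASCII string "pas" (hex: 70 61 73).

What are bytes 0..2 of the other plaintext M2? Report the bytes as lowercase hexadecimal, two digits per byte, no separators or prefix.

f7af7c

First, c1 ⊕ c2 = (M1 ⊕ K) ⊕ (M2 ⊕ K) = M1 ⊕ M2, so the key drops out. Then M2 = (M1 ⊕ M2) ⊕ M1 over the first 3 bytes.
byte 0: (4c xor cb) xor 70 = 87 xor 70 = f7
byte 1: (23 xor ed) xor 61 = ce xor 61 = af
byte 2: (64 xor 6b) xor 73 = 0f xor 73 = 7c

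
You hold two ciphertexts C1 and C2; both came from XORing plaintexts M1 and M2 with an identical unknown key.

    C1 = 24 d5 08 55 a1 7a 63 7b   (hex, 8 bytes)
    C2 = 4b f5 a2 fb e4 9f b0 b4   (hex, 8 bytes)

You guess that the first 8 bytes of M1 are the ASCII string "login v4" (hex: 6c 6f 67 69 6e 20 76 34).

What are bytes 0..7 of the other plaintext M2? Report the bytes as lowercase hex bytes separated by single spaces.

First, C1 ⊕ C2 = (M1 ⊕ K) ⊕ (M2 ⊕ K) = M1 ⊕ M2, so the key drops out. Then M2 = (M1 ⊕ M2) ⊕ M1 over the first 8 bytes.
byte 0: (24 ^ 4b) ^ 6c = 6f ^ 6c = 03
byte 1: (d5 ^ f5) ^ 6f = 20 ^ 6f = 4f
byte 2: (08 ^ a2) ^ 67 = aa ^ 67 = cd
byte 3: (55 ^ fb) ^ 69 = ae ^ 69 = c7
byte 4: (a1 ^ e4) ^ 6e = 45 ^ 6e = 2b
byte 5: (7a ^ 9f) ^ 20 = e5 ^ 20 = c5
byte 6: (63 ^ b0) ^ 76 = d3 ^ 76 = a5
byte 7: (7b ^ b4) ^ 34 = cf ^ 34 = fb

03 4f cd c7 2b c5 a5 fb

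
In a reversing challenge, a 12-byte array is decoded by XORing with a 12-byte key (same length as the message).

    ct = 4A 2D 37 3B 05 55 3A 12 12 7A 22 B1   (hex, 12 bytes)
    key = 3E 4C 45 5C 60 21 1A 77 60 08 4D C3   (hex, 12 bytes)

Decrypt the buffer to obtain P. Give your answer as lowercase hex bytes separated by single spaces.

74 61 72 67 65 74 20 65 72 72 6f 72

4a xor 3e = 74
2d xor 4c = 61
37 xor 45 = 72
3b xor 5c = 67
05 xor 60 = 65
55 xor 21 = 74
3a xor 1a = 20
12 xor 77 = 65
12 xor 60 = 72
7a xor 08 = 72
22 xor 4d = 6f
b1 xor c3 = 72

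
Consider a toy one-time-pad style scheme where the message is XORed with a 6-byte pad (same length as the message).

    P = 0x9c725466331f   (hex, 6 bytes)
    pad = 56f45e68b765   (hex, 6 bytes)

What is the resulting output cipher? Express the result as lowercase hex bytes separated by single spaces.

ca 86 0a 0e 84 7a

byte 0: 9c ⊕ 56 = ca
byte 1: 72 ⊕ f4 = 86
byte 2: 54 ⊕ 5e = 0a
byte 3: 66 ⊕ 68 = 0e
byte 4: 33 ⊕ b7 = 84
byte 5: 1f ⊕ 65 = 7a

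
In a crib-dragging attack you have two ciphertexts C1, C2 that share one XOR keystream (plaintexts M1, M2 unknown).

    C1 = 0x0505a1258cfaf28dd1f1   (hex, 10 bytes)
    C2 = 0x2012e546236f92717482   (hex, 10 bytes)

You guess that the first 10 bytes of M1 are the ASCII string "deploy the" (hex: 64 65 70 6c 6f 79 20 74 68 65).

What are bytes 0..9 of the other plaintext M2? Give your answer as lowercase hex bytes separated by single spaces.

41 72 34 0f c0 ec 40 88 cd 16

First, C1 ⊕ C2 = (M1 ⊕ K) ⊕ (M2 ⊕ K) = M1 ⊕ M2, so the key drops out. Then M2 = (M1 ⊕ M2) ⊕ M1 over the first 10 bytes.
byte 0: (05 ⊕ 20) ⊕ 64 = 25 ⊕ 64 = 41
byte 1: (05 ⊕ 12) ⊕ 65 = 17 ⊕ 65 = 72
byte 2: (a1 ⊕ e5) ⊕ 70 = 44 ⊕ 70 = 34
byte 3: (25 ⊕ 46) ⊕ 6c = 63 ⊕ 6c = 0f
byte 4: (8c ⊕ 23) ⊕ 6f = af ⊕ 6f = c0
byte 5: (fa ⊕ 6f) ⊕ 79 = 95 ⊕ 79 = ec
byte 6: (f2 ⊕ 92) ⊕ 20 = 60 ⊕ 20 = 40
byte 7: (8d ⊕ 71) ⊕ 74 = fc ⊕ 74 = 88
byte 8: (d1 ⊕ 74) ⊕ 68 = a5 ⊕ 68 = cd
byte 9: (f1 ⊕ 82) ⊕ 65 = 73 ⊕ 65 = 16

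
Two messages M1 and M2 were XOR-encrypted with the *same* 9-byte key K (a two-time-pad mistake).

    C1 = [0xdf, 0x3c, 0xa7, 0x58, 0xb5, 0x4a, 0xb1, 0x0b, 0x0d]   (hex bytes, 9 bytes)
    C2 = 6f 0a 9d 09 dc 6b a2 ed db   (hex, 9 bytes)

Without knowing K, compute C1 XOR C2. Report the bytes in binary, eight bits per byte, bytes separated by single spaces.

10110000 00110110 00111010 01010001 01101001 00100001 00010011 11100110 11010110

C1 ⊕ C2 = (M1 ⊕ K) ⊕ (M2 ⊕ K) = M1 ⊕ M2 — the shared key cancels under XOR.
df XOR 6f = b0
3c XOR 0a = 36
a7 XOR 9d = 3a
58 XOR 09 = 51
b5 XOR dc = 69
4a XOR 6b = 21
b1 XOR a2 = 13
0b XOR ed = e6
0d XOR db = d6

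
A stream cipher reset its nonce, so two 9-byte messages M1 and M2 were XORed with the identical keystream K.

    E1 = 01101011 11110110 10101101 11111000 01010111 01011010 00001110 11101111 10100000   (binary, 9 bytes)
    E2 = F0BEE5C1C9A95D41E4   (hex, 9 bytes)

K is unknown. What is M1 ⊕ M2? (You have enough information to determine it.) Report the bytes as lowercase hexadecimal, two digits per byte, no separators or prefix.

E1 ⊕ E2 = (M1 ⊕ K) ⊕ (M2 ⊕ K) = M1 ⊕ M2 — the shared key cancels under XOR.
107 XOR 240 = 155
246 XOR 190 =  72
173 XOR 229 =  72
248 XOR 193 =  57
 87 XOR 201 = 158
 90 XOR 169 = 243
 14 XOR  93 =  83
239 XOR  65 = 174
160 XOR 228 =  68

9b4848399ef353ae44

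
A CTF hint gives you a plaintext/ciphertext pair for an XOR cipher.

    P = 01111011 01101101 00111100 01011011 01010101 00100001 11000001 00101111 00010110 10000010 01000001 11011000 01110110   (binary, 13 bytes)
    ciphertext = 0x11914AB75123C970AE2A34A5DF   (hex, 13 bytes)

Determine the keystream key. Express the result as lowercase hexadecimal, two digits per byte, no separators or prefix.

Since ciphertext = P ⊕ key, XORing both sides with P gives key = P ⊕ ciphertext.
byte 0: 7b XOR 11 = 6a
byte 1: 6d XOR 91 = fc
byte 2: 3c XOR 4a = 76
byte 3: 5b XOR b7 = ec
byte 4: 55 XOR 51 = 04
byte 5: 21 XOR 23 = 02
byte 6: c1 XOR c9 = 08
byte 7: 2f XOR 70 = 5f
byte 8: 16 XOR ae = b8
byte 9: 82 XOR 2a = a8
byte 10: 41 XOR 34 = 75
byte 11: d8 XOR a5 = 7d
byte 12: 76 XOR df = a9

6afc76ec0402085fb8a8757da9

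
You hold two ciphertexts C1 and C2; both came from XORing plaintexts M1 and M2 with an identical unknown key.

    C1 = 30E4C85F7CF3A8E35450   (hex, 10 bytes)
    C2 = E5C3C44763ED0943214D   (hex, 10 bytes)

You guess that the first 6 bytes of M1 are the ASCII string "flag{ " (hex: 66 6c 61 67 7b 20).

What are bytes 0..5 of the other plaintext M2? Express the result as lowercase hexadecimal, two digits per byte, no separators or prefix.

First, C1 ⊕ C2 = (M1 ⊕ K) ⊕ (M2 ⊕ K) = M1 ⊕ M2, so the key drops out. Then M2 = (M1 ⊕ M2) ⊕ M1 over the first 6 bytes.
byte 0: (30 XOR e5) XOR 66 = d5 XOR 66 = b3
byte 1: (e4 XOR c3) XOR 6c = 27 XOR 6c = 4b
byte 2: (c8 XOR c4) XOR 61 = 0c XOR 61 = 6d
byte 3: (5f XOR 47) XOR 67 = 18 XOR 67 = 7f
byte 4: (7c XOR 63) XOR 7b = 1f XOR 7b = 64
byte 5: (f3 XOR ed) XOR 20 = 1e XOR 20 = 3e

b34b6d7f643e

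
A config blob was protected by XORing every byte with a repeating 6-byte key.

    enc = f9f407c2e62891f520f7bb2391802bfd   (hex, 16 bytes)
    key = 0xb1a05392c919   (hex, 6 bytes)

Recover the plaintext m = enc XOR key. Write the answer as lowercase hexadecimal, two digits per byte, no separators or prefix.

The 6-byte key repeats, so the effective keystream is b1 a0 53 92 c9 19 b1 a0 53 92 c9 19 b1 a0 53 92.
byte 0: f9 ^ b1 = 48
byte 1: f4 ^ a0 = 54
byte 2: 07 ^ 53 = 54
byte 3: c2 ^ 92 = 50
byte 4: e6 ^ c9 = 2f
byte 5: 28 ^ 19 = 31
byte 6: 91 ^ b1 = 20
byte 7: f5 ^ a0 = 55
byte 8: 20 ^ 53 = 73
byte 9: f7 ^ 92 = 65
byte 10: bb ^ c9 = 72
byte 11: 23 ^ 19 = 3a
byte 12: 91 ^ b1 = 20
byte 13: 80 ^ a0 = 20
byte 14: 2b ^ 53 = 78
byte 15: fd ^ 92 = 6f

485454502f3120557365723a2020786f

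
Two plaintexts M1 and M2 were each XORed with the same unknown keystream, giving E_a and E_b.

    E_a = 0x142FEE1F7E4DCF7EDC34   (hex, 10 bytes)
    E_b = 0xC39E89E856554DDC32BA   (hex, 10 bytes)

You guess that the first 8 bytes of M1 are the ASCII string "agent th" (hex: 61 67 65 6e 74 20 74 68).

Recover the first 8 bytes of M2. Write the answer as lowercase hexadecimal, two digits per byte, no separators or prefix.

First, E_a ⊕ E_b = (M1 ⊕ K) ⊕ (M2 ⊕ K) = M1 ⊕ M2, so the key drops out. Then M2 = (M1 ⊕ M2) ⊕ M1 over the first 8 bytes.
byte 0: (14 XOR c3) XOR 61 = d7 XOR 61 = b6
byte 1: (2f XOR 9e) XOR 67 = b1 XOR 67 = d6
byte 2: (ee XOR 89) XOR 65 = 67 XOR 65 = 02
byte 3: (1f XOR e8) XOR 6e = f7 XOR 6e = 99
byte 4: (7e XOR 56) XOR 74 = 28 XOR 74 = 5c
byte 5: (4d XOR 55) XOR 20 = 18 XOR 20 = 38
byte 6: (cf XOR 4d) XOR 74 = 82 XOR 74 = f6
byte 7: (7e XOR dc) XOR 68 = a2 XOR 68 = ca

b6d602995c38f6ca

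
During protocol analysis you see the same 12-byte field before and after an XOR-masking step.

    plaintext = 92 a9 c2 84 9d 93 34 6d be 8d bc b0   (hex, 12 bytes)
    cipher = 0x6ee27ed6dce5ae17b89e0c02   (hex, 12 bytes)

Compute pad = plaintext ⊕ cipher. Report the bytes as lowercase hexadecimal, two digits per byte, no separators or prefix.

fc4bbc5241769a7a0613b0b2

Since cipher = plaintext ⊕ pad, XORing both sides with plaintext gives pad = plaintext ⊕ cipher.
10010010 ^ 01101110 = 11111100
10101001 ^ 11100010 = 01001011
11000010 ^ 01111110 = 10111100
10000100 ^ 11010110 = 01010010
10011101 ^ 11011100 = 01000001
10010011 ^ 11100101 = 01110110
00110100 ^ 10101110 = 10011010
01101101 ^ 00010111 = 01111010
10111110 ^ 10111000 = 00000110
10001101 ^ 10011110 = 00010011
10111100 ^ 00001100 = 10110000
10110000 ^ 00000010 = 10110010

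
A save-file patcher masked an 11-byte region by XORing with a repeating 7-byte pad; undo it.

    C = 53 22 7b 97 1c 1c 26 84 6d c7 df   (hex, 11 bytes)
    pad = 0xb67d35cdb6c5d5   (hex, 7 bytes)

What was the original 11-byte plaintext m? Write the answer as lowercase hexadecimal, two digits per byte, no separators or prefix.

e55f4e5aaad9f33210f212

The 7-byte key repeats, so the effective keystream is b6 7d 35 cd b6 c5 d5 b6 7d 35 cd.
byte 0: 01010011 ^ 10110110 = 11100101
byte 1: 00100010 ^ 01111101 = 01011111
byte 2: 01111011 ^ 00110101 = 01001110
byte 3: 10010111 ^ 11001101 = 01011010
byte 4: 00011100 ^ 10110110 = 10101010
byte 5: 00011100 ^ 11000101 = 11011001
byte 6: 00100110 ^ 11010101 = 11110011
byte 7: 10000100 ^ 10110110 = 00110010
byte 8: 01101101 ^ 01111101 = 00010000
byte 9: 11000111 ^ 00110101 = 11110010
byte 10: 11011111 ^ 11001101 = 00010010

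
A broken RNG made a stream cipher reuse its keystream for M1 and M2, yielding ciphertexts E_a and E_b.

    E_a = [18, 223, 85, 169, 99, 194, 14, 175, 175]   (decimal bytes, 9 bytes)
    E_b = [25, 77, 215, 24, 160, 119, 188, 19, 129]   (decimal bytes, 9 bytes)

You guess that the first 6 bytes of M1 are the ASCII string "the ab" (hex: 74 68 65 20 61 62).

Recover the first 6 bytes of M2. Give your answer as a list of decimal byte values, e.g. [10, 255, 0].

[127, 250, 231, 145, 162, 215]

First, E_a ⊕ E_b = (M1 ⊕ K) ⊕ (M2 ⊕ K) = M1 ⊕ M2, so the key drops out. Then M2 = (M1 ⊕ M2) ⊕ M1 over the first 6 bytes.
byte 0: (12 ^ 19) ^ 74 = 0b ^ 74 = 7f
byte 1: (df ^ 4d) ^ 68 = 92 ^ 68 = fa
byte 2: (55 ^ d7) ^ 65 = 82 ^ 65 = e7
byte 3: (a9 ^ 18) ^ 20 = b1 ^ 20 = 91
byte 4: (63 ^ a0) ^ 61 = c3 ^ 61 = a2
byte 5: (c2 ^ 77) ^ 62 = b5 ^ 62 = d7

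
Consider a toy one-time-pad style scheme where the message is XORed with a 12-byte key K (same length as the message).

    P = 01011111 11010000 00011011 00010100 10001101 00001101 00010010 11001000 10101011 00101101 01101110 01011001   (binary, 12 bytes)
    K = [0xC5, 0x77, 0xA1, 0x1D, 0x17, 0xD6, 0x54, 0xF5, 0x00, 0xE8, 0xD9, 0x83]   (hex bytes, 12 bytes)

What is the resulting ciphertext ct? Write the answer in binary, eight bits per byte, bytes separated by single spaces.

XOR is its own inverse, so applying the key byte-wise gives the result directly.
byte 0: 5f ^ c5 = 9a
byte 1: d0 ^ 77 = a7
byte 2: 1b ^ a1 = ba
byte 3: 14 ^ 1d = 09
byte 4: 8d ^ 17 = 9a
byte 5: 0d ^ d6 = db
byte 6: 12 ^ 54 = 46
byte 7: c8 ^ f5 = 3d
byte 8: ab ^ 00 = ab
byte 9: 2d ^ e8 = c5
byte 10: 6e ^ d9 = b7
byte 11: 59 ^ 83 = da

10011010 10100111 10111010 00001001 10011010 11011011 01000110 00111101 10101011 11000101 10110111 11011010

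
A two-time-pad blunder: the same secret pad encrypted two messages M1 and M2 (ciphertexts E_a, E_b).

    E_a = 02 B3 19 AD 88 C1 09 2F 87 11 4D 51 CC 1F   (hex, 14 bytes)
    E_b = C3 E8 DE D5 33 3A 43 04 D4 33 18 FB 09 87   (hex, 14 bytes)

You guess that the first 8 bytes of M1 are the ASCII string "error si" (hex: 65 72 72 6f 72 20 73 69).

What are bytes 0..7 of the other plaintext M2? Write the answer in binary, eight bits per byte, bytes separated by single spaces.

10100100 00101001 10110101 00010111 11001001 11011011 00111001 01000010

First, E_a ⊕ E_b = (M1 ⊕ K) ⊕ (M2 ⊕ K) = M1 ⊕ M2, so the key drops out. Then M2 = (M1 ⊕ M2) ⊕ M1 over the first 8 bytes.
byte 0: (02 XOR c3) XOR 65 = c1 XOR 65 = a4
byte 1: (b3 XOR e8) XOR 72 = 5b XOR 72 = 29
byte 2: (19 XOR de) XOR 72 = c7 XOR 72 = b5
byte 3: (ad XOR d5) XOR 6f = 78 XOR 6f = 17
byte 4: (88 XOR 33) XOR 72 = bb XOR 72 = c9
byte 5: (c1 XOR 3a) XOR 20 = fb XOR 20 = db
byte 6: (09 XOR 43) XOR 73 = 4a XOR 73 = 39
byte 7: (2f XOR 04) XOR 69 = 2b XOR 69 = 42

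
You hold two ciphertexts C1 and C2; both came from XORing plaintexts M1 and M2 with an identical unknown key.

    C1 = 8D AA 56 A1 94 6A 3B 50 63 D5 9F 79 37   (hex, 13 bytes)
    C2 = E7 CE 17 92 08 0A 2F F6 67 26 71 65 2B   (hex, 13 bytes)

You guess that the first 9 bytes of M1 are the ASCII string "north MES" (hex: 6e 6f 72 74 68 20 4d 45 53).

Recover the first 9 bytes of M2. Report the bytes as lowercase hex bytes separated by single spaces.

04 0b 33 47 f4 40 59 e3 57

First, C1 ⊕ C2 = (M1 ⊕ K) ⊕ (M2 ⊕ K) = M1 ⊕ M2, so the key drops out. Then M2 = (M1 ⊕ M2) ⊕ M1 over the first 9 bytes.
byte 0: (8d xor e7) xor 6e = 6a xor 6e = 04
byte 1: (aa xor ce) xor 6f = 64 xor 6f = 0b
byte 2: (56 xor 17) xor 72 = 41 xor 72 = 33
byte 3: (a1 xor 92) xor 74 = 33 xor 74 = 47
byte 4: (94 xor 08) xor 68 = 9c xor 68 = f4
byte 5: (6a xor 0a) xor 20 = 60 xor 20 = 40
byte 6: (3b xor 2f) xor 4d = 14 xor 4d = 59
byte 7: (50 xor f6) xor 45 = a6 xor 45 = e3
byte 8: (63 xor 67) xor 53 = 04 xor 53 = 57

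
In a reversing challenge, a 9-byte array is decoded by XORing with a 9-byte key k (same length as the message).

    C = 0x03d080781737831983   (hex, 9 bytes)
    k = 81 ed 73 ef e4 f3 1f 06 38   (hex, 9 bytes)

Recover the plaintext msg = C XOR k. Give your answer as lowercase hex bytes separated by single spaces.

XOR is its own inverse, so applying the key byte-wise gives the result directly.
byte 0: 03 ^ 81 = 82
byte 1: d0 ^ ed = 3d
byte 2: 80 ^ 73 = f3
byte 3: 78 ^ ef = 97
byte 4: 17 ^ e4 = f3
byte 5: 37 ^ f3 = c4
byte 6: 83 ^ 1f = 9c
byte 7: 19 ^ 06 = 1f
byte 8: 83 ^ 38 = bb

82 3d f3 97 f3 c4 9c 1f bb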